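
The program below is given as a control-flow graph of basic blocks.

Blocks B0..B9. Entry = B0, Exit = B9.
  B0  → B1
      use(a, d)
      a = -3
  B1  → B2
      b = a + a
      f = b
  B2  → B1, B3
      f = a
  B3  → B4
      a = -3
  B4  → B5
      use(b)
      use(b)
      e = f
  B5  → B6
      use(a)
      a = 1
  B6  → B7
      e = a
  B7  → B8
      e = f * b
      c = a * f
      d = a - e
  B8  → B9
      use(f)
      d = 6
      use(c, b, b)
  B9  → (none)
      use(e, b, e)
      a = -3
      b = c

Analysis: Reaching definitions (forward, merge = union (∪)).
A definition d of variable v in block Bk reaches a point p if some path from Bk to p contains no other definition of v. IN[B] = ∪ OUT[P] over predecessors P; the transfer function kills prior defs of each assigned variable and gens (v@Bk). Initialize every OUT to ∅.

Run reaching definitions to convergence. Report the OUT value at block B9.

Answer: {a@B9, b@B9, c@B7, d@B8, e@B7, f@B2}

Derivation:
Per-block solution:
  B0:   IN={}   OUT={a@B0}
  B1:   IN={a@B0, b@B1, f@B2}   OUT={a@B0, b@B1, f@B1}
  B2:   IN={a@B0, b@B1, f@B1}   OUT={a@B0, b@B1, f@B2}
  B3:   IN={a@B0, b@B1, f@B2}   OUT={a@B3, b@B1, f@B2}
  B4:   IN={a@B3, b@B1, f@B2}   OUT={a@B3, b@B1, e@B4, f@B2}
  B5:   IN={a@B3, b@B1, e@B4, f@B2}   OUT={a@B5, b@B1, e@B4, f@B2}
  B6:   IN={a@B5, b@B1, e@B4, f@B2}   OUT={a@B5, b@B1, e@B6, f@B2}
  B7:   IN={a@B5, b@B1, e@B6, f@B2}   OUT={a@B5, b@B1, c@B7, d@B7, e@B7, f@B2}
  B8:   IN={a@B5, b@B1, c@B7, d@B7, e@B7, f@B2}   OUT={a@B5, b@B1, c@B7, d@B8, e@B7, f@B2}
  B9:   IN={a@B5, b@B1, c@B7, d@B8, e@B7, f@B2}   OUT={a@B9, b@B9, c@B7, d@B8, e@B7, f@B2}

Merge at B9: IN[B9] = OUT[B8] = {a@B5, b@B1, c@B7, d@B8, e@B7, f@B2}
Applying B9's transfer function to that IN value gives OUT[B9] (row B9 above).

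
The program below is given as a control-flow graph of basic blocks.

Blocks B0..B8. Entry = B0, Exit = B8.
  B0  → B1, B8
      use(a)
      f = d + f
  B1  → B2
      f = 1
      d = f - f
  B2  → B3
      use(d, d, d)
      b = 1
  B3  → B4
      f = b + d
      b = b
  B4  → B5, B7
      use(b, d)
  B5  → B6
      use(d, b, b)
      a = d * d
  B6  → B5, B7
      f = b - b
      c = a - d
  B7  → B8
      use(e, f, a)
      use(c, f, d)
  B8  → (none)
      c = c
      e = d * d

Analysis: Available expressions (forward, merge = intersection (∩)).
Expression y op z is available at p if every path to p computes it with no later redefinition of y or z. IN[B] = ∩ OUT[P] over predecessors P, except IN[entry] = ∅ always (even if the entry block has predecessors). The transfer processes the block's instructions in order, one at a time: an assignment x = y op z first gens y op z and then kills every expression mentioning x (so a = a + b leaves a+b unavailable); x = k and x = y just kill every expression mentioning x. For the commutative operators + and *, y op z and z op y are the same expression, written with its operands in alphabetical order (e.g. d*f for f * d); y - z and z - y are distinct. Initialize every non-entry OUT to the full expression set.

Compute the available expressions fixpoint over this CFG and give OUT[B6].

Answer: {a-d, b-b, d*d}

Working:
Per-block solution:
  B0:   IN={}   OUT={}
  B1:   IN={}   OUT={f-f}
  B2:   IN={f-f}   OUT={f-f}
  B3:   IN={f-f}   OUT={}
  B4:   IN={}   OUT={}
  B5:   IN={}   OUT={d*d}
  B6:   IN={d*d}   OUT={a-d, b-b, d*d}
  B7:   IN={}   OUT={}
  B8:   IN={}   OUT={d*d}

Merge at B6: IN[B6] = OUT[B5] = {d*d}
Applying B6's transfer function to that IN value gives OUT[B6] (row B6 above).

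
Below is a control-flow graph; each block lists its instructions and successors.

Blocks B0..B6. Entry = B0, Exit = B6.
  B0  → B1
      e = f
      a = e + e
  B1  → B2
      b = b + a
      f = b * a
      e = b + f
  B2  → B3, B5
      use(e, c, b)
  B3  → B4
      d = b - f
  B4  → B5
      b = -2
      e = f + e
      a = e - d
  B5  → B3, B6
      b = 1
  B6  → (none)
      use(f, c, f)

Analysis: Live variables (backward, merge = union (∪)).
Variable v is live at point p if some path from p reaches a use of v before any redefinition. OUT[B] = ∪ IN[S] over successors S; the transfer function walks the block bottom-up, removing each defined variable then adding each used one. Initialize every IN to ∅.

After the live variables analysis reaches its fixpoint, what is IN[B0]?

Answer: {b, c, f}

Working:
Fixpoint table:
  B0: | IN={b, c, f} | OUT={a, b, c}
  B1: | IN={a, b, c} | OUT={b, c, e, f}
  B2: | IN={b, c, e, f} | OUT={b, c, e, f}
  B3: | IN={b, c, e, f} | OUT={c, d, e, f}
  B4: | IN={c, d, e, f} | OUT={c, e, f}
  B5: | IN={c, e, f} | OUT={b, c, e, f}
  B6: | IN={c, f} | OUT={}

Merge at B0: OUT[B0] = IN[B1] = {a, b, c}
Applying B0's transfer function to that OUT value gives IN[B0] (row B0 above).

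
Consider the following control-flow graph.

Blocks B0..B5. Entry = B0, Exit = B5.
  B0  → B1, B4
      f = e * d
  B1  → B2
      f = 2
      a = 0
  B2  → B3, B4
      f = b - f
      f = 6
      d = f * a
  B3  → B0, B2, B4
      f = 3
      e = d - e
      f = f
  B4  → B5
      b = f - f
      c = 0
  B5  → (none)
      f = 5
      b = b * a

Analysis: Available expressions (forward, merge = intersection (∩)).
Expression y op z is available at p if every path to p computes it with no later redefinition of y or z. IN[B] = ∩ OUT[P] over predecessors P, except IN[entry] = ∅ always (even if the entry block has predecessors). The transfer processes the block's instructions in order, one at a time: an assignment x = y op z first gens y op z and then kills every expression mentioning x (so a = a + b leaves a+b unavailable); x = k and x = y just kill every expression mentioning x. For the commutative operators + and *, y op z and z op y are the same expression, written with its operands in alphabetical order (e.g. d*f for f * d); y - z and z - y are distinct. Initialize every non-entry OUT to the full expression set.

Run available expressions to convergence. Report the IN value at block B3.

Converged values:
  B0:   IN={}   OUT={d*e}
  B1:   IN={d*e}   OUT={d*e}
  B2:   IN={}   OUT={a*f}
  B3:   IN={a*f}   OUT={}
  B4:   IN={}   OUT={f-f}
  B5:   IN={f-f}   OUT={}

Merge at B3: IN[B3] = OUT[B2] = {a*f}

Answer: {a*f}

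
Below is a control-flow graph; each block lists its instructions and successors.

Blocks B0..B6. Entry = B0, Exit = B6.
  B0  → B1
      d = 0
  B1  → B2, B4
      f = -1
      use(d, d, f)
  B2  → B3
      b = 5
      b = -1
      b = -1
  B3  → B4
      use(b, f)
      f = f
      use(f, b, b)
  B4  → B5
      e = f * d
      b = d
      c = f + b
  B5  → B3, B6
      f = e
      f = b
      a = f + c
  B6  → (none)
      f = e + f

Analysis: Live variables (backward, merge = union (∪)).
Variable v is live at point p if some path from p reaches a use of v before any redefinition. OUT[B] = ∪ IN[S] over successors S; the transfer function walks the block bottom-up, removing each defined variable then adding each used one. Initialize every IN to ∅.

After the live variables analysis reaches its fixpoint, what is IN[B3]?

Converged values:
  B0: | IN={} | OUT={d}
  B1: | IN={d} | OUT={d, f}
  B2: | IN={d, f} | OUT={b, d, f}
  B3: | IN={b, d, f} | OUT={d, f}
  B4: | IN={d, f} | OUT={b, c, d, e}
  B5: | IN={b, c, d, e} | OUT={b, d, e, f}
  B6: | IN={e, f} | OUT={}

Merge at B3: OUT[B3] = IN[B4] = {d, f}
Applying B3's transfer function to that OUT value gives IN[B3] (row B3 above).

Answer: {b, d, f}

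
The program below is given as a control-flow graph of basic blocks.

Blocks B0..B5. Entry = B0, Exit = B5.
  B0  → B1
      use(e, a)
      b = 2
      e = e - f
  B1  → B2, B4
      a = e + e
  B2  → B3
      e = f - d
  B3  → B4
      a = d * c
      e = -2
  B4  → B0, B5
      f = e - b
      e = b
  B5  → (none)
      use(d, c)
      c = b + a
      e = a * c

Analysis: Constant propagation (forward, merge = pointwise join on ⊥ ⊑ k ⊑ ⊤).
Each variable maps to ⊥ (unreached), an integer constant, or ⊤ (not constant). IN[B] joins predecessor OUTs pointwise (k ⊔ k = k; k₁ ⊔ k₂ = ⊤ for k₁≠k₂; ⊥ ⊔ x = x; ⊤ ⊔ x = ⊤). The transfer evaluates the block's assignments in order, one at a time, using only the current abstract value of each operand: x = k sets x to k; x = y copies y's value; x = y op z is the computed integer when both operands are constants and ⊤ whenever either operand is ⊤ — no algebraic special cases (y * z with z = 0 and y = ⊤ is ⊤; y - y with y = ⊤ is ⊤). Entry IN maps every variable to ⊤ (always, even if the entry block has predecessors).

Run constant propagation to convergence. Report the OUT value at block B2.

Fixpoint table:
  B0: | IN=(all ⊤) | OUT={b:2; rest ⊤}
  B1: | IN={b:2; rest ⊤} | OUT={b:2; rest ⊤}
  B2: | IN={b:2; rest ⊤} | OUT={b:2; rest ⊤}
  B3: | IN={b:2; rest ⊤} | OUT={b:2, e:-2; rest ⊤}
  B4: | IN={b:2; rest ⊤} | OUT={b:2, e:2; rest ⊤}
  B5: | IN={b:2, e:2; rest ⊤} | OUT={b:2; rest ⊤}

Merge at B2: IN[B2] = OUT[B1] = {a: ⊤, b: 2, c: ⊤, d: ⊤, e: ⊤, f: ⊤}
Applying B2's transfer function to that IN value gives OUT[B2] (row B2 above).

Answer: {a: ⊤, b: 2, c: ⊤, d: ⊤, e: ⊤, f: ⊤}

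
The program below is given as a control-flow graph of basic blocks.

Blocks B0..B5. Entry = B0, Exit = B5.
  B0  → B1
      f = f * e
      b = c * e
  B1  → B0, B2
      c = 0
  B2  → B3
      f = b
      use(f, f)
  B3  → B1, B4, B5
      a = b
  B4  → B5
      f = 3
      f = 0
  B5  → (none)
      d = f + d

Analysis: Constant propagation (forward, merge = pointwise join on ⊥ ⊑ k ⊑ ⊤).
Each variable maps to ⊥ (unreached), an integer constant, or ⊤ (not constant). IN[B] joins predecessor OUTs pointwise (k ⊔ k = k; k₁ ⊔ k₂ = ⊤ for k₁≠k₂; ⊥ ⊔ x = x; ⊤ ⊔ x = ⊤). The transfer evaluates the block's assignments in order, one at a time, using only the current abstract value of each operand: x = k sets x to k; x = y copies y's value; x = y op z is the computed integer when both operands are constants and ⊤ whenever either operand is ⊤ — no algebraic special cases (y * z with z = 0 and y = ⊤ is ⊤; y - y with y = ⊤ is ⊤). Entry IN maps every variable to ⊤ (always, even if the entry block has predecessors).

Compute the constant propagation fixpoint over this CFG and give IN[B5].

Answer: {a: ⊤, b: ⊤, c: 0, d: ⊤, e: ⊤, f: ⊤}

Derivation:
Fixpoint table:
  B0: | IN=(all ⊤) | OUT=(all ⊤)
  B1: | IN=(all ⊤) | OUT={c:0; rest ⊤}
  B2: | IN={c:0; rest ⊤} | OUT={c:0; rest ⊤}
  B3: | IN={c:0; rest ⊤} | OUT={c:0; rest ⊤}
  B4: | IN={c:0; rest ⊤} | OUT={c:0, f:0; rest ⊤}
  B5: | IN={c:0; rest ⊤} | OUT={c:0; rest ⊤}

Merge at B5: IN[B5] = OUT[B3] ⊔ OUT[B4] = {a: ⊤, b: ⊤, c: 0, d: ⊤, e: ⊤, f: ⊤}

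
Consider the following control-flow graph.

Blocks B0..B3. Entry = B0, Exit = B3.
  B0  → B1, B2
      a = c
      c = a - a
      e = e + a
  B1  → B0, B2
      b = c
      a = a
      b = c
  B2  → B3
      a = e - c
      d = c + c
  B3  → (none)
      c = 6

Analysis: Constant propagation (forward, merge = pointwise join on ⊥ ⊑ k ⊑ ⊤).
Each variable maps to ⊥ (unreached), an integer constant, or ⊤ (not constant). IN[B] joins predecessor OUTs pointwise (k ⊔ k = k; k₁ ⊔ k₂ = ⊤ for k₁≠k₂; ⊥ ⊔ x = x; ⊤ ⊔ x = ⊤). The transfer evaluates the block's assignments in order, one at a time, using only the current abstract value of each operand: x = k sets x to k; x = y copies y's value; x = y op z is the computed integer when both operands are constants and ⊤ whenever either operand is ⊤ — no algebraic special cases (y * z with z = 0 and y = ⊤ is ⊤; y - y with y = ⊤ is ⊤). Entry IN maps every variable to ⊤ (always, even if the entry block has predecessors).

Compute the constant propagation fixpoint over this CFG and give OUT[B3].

Answer: {a: ⊤, b: ⊤, c: 6, d: ⊤, e: ⊤, f: ⊤}

Derivation:
Fixpoint table:
  B0:   IN=(all ⊤)   OUT=(all ⊤)
  B1:   IN=(all ⊤)   OUT=(all ⊤)
  B2:   IN=(all ⊤)   OUT=(all ⊤)
  B3:   IN=(all ⊤)   OUT={c:6; rest ⊤}

Merge at B3: IN[B3] = OUT[B2] = {a: ⊤, b: ⊤, c: ⊤, d: ⊤, e: ⊤, f: ⊤}
Applying B3's transfer function to that IN value gives OUT[B3] (row B3 above).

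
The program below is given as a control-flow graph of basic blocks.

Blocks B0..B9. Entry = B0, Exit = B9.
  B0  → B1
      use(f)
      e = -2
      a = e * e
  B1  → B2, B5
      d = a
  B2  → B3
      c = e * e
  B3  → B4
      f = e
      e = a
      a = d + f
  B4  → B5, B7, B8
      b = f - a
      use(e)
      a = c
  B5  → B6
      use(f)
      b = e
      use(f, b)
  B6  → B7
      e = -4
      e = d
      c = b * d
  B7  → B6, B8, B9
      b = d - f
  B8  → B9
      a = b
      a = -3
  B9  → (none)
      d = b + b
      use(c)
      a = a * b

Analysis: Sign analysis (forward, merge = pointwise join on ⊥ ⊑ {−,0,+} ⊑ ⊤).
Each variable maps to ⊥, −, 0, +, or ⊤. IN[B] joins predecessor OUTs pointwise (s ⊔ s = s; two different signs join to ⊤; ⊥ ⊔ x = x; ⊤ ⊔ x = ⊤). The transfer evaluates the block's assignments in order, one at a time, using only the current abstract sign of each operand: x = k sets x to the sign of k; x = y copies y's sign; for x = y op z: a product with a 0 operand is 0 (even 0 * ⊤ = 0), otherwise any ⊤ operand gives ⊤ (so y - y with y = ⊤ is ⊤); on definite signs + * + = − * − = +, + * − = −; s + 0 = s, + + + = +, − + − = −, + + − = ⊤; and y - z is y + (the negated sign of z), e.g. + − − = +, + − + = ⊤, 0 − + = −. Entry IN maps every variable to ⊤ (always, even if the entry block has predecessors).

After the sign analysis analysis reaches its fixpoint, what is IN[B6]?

Per-block solution:
  B0:  IN=(all ⊤)  OUT={a:+, e:-; rest ⊤}
  B1:  IN={a:+, e:-; rest ⊤}  OUT={a:+, d:+, e:-; rest ⊤}
  B2:  IN={a:+, d:+, e:-; rest ⊤}  OUT={a:+, c:+, d:+, e:-; rest ⊤}
  B3:  IN={a:+, c:+, d:+, e:-; rest ⊤}  OUT={c:+, d:+, e:+, f:-; rest ⊤}
  B4:  IN={c:+, d:+, e:+, f:-; rest ⊤}  OUT={a:+, c:+, d:+, e:+, f:-; rest ⊤}
  B5:  IN={a:+, d:+; rest ⊤}  OUT={a:+, d:+; rest ⊤}
  B6:  IN={a:+, d:+; rest ⊤}  OUT={a:+, d:+, e:+; rest ⊤}
  B7:  IN={a:+, d:+, e:+; rest ⊤}  OUT={a:+, d:+, e:+; rest ⊤}
  B8:  IN={a:+, d:+, e:+; rest ⊤}  OUT={a:-, d:+, e:+; rest ⊤}
  B9:  IN={d:+, e:+; rest ⊤}  OUT={e:+; rest ⊤}

Merge at B6: IN[B6] = OUT[B5] ⊔ OUT[B7] = {a: +, b: ⊤, c: ⊤, d: +, e: ⊤, f: ⊤}

Answer: {a: +, b: ⊤, c: ⊤, d: +, e: ⊤, f: ⊤}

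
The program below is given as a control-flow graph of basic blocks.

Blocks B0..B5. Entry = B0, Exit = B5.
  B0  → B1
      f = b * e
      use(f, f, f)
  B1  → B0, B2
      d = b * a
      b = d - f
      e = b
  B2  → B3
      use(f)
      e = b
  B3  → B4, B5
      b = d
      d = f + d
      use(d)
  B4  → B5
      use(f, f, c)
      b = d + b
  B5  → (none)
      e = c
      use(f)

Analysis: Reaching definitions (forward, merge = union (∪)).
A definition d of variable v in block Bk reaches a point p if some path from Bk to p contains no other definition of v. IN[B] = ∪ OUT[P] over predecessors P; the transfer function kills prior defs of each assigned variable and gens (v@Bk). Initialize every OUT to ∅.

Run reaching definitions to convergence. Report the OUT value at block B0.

Per-block solution:
  B0:  IN={b@B1, d@B1, e@B1, f@B0}  OUT={b@B1, d@B1, e@B1, f@B0}
  B1:  IN={b@B1, d@B1, e@B1, f@B0}  OUT={b@B1, d@B1, e@B1, f@B0}
  B2:  IN={b@B1, d@B1, e@B1, f@B0}  OUT={b@B1, d@B1, e@B2, f@B0}
  B3:  IN={b@B1, d@B1, e@B2, f@B0}  OUT={b@B3, d@B3, e@B2, f@B0}
  B4:  IN={b@B3, d@B3, e@B2, f@B0}  OUT={b@B4, d@B3, e@B2, f@B0}
  B5:  IN={b@B3, b@B4, d@B3, e@B2, f@B0}  OUT={b@B3, b@B4, d@B3, e@B5, f@B0}

Merge at B0 (entry node, so the boundary value {} is joined with the incoming edge(s)): IN[B0] = {} ⊔ OUT[B1] = {b@B1, d@B1, e@B1, f@B0}
Applying B0's transfer function to that IN value gives OUT[B0] (row B0 above).

Answer: {b@B1, d@B1, e@B1, f@B0}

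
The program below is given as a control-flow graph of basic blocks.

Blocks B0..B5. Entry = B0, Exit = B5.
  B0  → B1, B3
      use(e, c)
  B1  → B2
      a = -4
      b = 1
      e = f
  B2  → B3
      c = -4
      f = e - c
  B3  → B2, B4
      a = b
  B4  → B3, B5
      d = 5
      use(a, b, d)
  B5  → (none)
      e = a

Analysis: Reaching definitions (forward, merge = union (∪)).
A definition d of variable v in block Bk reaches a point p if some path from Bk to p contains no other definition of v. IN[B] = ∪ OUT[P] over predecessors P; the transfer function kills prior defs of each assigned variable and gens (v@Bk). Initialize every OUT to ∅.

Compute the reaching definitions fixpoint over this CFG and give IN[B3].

Converged values:
  B0: | IN={} | OUT={}
  B1: | IN={} | OUT={a@B1, b@B1, e@B1}
  B2: | IN={a@B1, a@B3, b@B1, c@B2, d@B4, e@B1, f@B2} | OUT={a@B1, a@B3, b@B1, c@B2, d@B4, e@B1, f@B2}
  B3: | IN={a@B1, a@B3, b@B1, c@B2, d@B4, e@B1, f@B2} | OUT={a@B3, b@B1, c@B2, d@B4, e@B1, f@B2}
  B4: | IN={a@B3, b@B1, c@B2, d@B4, e@B1, f@B2} | OUT={a@B3, b@B1, c@B2, d@B4, e@B1, f@B2}
  B5: | IN={a@B3, b@B1, c@B2, d@B4, e@B1, f@B2} | OUT={a@B3, b@B1, c@B2, d@B4, e@B5, f@B2}

Merge at B3: IN[B3] = OUT[B0] ⊔ OUT[B2] ⊔ OUT[B4] = {a@B1, a@B3, b@B1, c@B2, d@B4, e@B1, f@B2}

Answer: {a@B1, a@B3, b@B1, c@B2, d@B4, e@B1, f@B2}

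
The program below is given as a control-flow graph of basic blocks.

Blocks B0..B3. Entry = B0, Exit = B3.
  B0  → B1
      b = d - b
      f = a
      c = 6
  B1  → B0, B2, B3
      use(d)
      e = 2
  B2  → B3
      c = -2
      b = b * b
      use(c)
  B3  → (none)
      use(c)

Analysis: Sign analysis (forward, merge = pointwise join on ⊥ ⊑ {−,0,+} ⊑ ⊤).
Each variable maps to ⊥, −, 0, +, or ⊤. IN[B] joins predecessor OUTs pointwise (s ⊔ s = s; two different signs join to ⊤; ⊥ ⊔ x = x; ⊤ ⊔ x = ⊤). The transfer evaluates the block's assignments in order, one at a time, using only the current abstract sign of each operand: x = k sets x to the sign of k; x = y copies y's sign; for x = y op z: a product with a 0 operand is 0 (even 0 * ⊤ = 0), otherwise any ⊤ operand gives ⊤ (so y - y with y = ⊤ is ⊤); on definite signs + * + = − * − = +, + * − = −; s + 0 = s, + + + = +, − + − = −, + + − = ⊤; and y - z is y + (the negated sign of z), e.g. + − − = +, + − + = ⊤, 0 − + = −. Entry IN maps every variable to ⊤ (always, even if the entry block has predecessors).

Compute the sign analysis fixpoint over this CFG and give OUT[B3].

Converged values:
  B0:   IN=(all ⊤)   OUT={c:+; rest ⊤}
  B1:   IN={c:+; rest ⊤}   OUT={c:+, e:+; rest ⊤}
  B2:   IN={c:+, e:+; rest ⊤}   OUT={c:-, e:+; rest ⊤}
  B3:   IN={e:+; rest ⊤}   OUT={e:+; rest ⊤}

Merge at B3: IN[B3] = OUT[B1] ⊔ OUT[B2] = {a: ⊤, b: ⊤, c: ⊤, d: ⊤, e: +, f: ⊤}
Applying B3's transfer function to that IN value gives OUT[B3] (row B3 above).

Answer: {a: ⊤, b: ⊤, c: ⊤, d: ⊤, e: +, f: ⊤}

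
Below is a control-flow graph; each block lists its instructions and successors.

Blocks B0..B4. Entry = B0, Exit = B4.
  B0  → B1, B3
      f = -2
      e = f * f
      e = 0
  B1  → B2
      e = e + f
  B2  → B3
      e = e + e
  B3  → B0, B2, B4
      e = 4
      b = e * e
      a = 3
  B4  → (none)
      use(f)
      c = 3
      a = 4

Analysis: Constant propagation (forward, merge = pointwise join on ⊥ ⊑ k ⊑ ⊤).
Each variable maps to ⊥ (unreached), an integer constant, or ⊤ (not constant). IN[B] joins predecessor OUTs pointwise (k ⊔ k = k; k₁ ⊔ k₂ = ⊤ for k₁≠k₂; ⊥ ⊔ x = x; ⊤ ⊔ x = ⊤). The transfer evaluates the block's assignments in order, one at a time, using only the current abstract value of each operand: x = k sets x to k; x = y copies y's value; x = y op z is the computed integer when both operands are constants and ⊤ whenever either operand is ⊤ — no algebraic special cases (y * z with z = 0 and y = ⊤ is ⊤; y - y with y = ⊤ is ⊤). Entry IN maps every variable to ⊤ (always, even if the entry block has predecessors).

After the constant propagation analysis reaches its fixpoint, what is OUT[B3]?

Converged values:
  B0:   IN=(all ⊤)   OUT={e:0, f:-2; rest ⊤}
  B1:   IN={e:0, f:-2; rest ⊤}   OUT={e:-2, f:-2; rest ⊤}
  B2:   IN={f:-2; rest ⊤}   OUT={f:-2; rest ⊤}
  B3:   IN={f:-2; rest ⊤}   OUT={a:3, b:16, e:4, f:-2; rest ⊤}
  B4:   IN={a:3, b:16, e:4, f:-2; rest ⊤}   OUT={a:4, b:16, c:3, e:4, f:-2; rest ⊤}

Merge at B3: IN[B3] = OUT[B0] ⊔ OUT[B2] = {a: ⊤, b: ⊤, c: ⊤, d: ⊤, e: ⊤, f: -2}
Applying B3's transfer function to that IN value gives OUT[B3] (row B3 above).

Answer: {a: 3, b: 16, c: ⊤, d: ⊤, e: 4, f: -2}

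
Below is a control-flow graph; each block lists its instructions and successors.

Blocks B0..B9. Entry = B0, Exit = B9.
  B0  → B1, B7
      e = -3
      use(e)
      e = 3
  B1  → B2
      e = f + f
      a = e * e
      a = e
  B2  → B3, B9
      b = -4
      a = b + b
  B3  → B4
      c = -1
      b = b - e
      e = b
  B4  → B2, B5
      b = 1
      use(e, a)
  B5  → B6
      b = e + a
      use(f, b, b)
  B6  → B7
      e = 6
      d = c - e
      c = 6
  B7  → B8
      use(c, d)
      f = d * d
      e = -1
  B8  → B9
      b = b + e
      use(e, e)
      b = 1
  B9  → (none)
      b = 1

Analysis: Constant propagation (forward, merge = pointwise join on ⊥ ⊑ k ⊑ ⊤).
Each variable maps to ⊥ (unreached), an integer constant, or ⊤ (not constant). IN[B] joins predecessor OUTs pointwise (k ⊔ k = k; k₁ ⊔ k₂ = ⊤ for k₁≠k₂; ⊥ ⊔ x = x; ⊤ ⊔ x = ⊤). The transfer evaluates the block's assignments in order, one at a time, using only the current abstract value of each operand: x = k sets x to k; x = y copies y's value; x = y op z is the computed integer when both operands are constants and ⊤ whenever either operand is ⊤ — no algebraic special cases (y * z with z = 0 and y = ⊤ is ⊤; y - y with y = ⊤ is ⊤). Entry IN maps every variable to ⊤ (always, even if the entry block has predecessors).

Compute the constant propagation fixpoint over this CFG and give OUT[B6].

Answer: {a: -8, b: ⊤, c: 6, d: -7, e: 6, f: ⊤}

Trace:
Converged values:
  B0: | IN=(all ⊤) | OUT={e:3; rest ⊤}
  B1: | IN={e:3; rest ⊤} | OUT=(all ⊤)
  B2: | IN=(all ⊤) | OUT={a:-8, b:-4; rest ⊤}
  B3: | IN={a:-8, b:-4; rest ⊤} | OUT={a:-8, c:-1; rest ⊤}
  B4: | IN={a:-8, c:-1; rest ⊤} | OUT={a:-8, b:1, c:-1; rest ⊤}
  B5: | IN={a:-8, b:1, c:-1; rest ⊤} | OUT={a:-8, c:-1; rest ⊤}
  B6: | IN={a:-8, c:-1; rest ⊤} | OUT={a:-8, c:6, d:-7, e:6; rest ⊤}
  B7: | IN=(all ⊤) | OUT={e:-1; rest ⊤}
  B8: | IN={e:-1; rest ⊤} | OUT={b:1, e:-1; rest ⊤}
  B9: | IN=(all ⊤) | OUT={b:1; rest ⊤}

Merge at B6: IN[B6] = OUT[B5] = {a: -8, b: ⊤, c: -1, d: ⊤, e: ⊤, f: ⊤}
Applying B6's transfer function to that IN value gives OUT[B6] (row B6 above).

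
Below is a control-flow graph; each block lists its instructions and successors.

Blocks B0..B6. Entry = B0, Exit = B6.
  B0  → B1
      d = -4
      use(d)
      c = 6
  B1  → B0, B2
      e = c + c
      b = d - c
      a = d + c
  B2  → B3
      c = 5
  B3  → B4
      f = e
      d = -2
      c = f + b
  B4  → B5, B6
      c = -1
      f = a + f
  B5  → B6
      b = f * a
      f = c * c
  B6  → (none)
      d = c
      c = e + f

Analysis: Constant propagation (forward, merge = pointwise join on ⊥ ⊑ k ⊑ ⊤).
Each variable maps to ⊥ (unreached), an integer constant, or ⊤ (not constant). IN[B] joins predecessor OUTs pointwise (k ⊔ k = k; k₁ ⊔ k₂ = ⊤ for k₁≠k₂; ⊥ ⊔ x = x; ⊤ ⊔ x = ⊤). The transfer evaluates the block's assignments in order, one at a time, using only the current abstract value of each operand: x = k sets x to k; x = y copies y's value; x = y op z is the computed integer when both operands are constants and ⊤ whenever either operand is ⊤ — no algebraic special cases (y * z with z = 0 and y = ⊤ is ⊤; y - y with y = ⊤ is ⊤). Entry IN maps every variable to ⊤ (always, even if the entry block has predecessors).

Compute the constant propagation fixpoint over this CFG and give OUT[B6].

Answer: {a: 2, b: ⊤, c: ⊤, d: -1, e: 12, f: ⊤}

Derivation:
Per-block solution:
  B0:  IN=(all ⊤)  OUT={c:6, d:-4; rest ⊤}
  B1:  IN={c:6, d:-4; rest ⊤}  OUT={a:2, b:-10, c:6, d:-4, e:12; rest ⊤}
  B2:  IN={a:2, b:-10, c:6, d:-4, e:12; rest ⊤}  OUT={a:2, b:-10, c:5, d:-4, e:12; rest ⊤}
  B3:  IN={a:2, b:-10, c:5, d:-4, e:12; rest ⊤}  OUT={a:2, b:-10, c:2, d:-2, e:12, f:12; rest ⊤}
  B4:  IN={a:2, b:-10, c:2, d:-2, e:12, f:12; rest ⊤}  OUT={a:2, b:-10, c:-1, d:-2, e:12, f:14; rest ⊤}
  B5:  IN={a:2, b:-10, c:-1, d:-2, e:12, f:14; rest ⊤}  OUT={a:2, b:28, c:-1, d:-2, e:12, f:1; rest ⊤}
  B6:  IN={a:2, c:-1, d:-2, e:12; rest ⊤}  OUT={a:2, d:-1, e:12; rest ⊤}

Merge at B6: IN[B6] = OUT[B4] ⊔ OUT[B5] = {a: 2, b: ⊤, c: -1, d: -2, e: 12, f: ⊤}
Applying B6's transfer function to that IN value gives OUT[B6] (row B6 above).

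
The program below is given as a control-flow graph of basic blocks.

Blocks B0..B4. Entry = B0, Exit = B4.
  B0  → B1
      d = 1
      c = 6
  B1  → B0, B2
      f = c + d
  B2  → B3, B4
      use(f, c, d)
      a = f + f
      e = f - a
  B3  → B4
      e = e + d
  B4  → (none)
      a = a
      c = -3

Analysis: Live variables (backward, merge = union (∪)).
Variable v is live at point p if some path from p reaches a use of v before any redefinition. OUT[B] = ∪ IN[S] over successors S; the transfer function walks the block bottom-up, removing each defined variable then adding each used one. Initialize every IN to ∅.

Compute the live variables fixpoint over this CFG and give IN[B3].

Converged values:
  B0: | IN={} | OUT={c, d}
  B1: | IN={c, d} | OUT={c, d, f}
  B2: | IN={c, d, f} | OUT={a, d, e}
  B3: | IN={a, d, e} | OUT={a}
  B4: | IN={a} | OUT={}

Merge at B3: OUT[B3] = IN[B4] = {a}
Applying B3's transfer function to that OUT value gives IN[B3] (row B3 above).

Answer: {a, d, e}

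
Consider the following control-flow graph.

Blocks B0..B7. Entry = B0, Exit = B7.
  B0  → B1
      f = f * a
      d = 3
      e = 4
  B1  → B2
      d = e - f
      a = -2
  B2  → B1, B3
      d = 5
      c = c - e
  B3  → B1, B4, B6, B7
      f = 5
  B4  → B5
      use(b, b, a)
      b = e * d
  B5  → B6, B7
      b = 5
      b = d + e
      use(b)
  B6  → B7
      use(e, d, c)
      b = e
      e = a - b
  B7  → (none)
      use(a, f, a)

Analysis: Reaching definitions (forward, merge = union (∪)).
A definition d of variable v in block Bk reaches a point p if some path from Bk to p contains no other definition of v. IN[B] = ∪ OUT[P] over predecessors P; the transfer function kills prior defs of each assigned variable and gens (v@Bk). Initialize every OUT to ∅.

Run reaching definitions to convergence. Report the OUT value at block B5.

Converged values:
  B0:  IN={}  OUT={d@B0, e@B0, f@B0}
  B1:  IN={a@B1, c@B2, d@B0, d@B2, e@B0, f@B0, f@B3}  OUT={a@B1, c@B2, d@B1, e@B0, f@B0, f@B3}
  B2:  IN={a@B1, c@B2, d@B1, e@B0, f@B0, f@B3}  OUT={a@B1, c@B2, d@B2, e@B0, f@B0, f@B3}
  B3:  IN={a@B1, c@B2, d@B2, e@B0, f@B0, f@B3}  OUT={a@B1, c@B2, d@B2, e@B0, f@B3}
  B4:  IN={a@B1, c@B2, d@B2, e@B0, f@B3}  OUT={a@B1, b@B4, c@B2, d@B2, e@B0, f@B3}
  B5:  IN={a@B1, b@B4, c@B2, d@B2, e@B0, f@B3}  OUT={a@B1, b@B5, c@B2, d@B2, e@B0, f@B3}
  B6:  IN={a@B1, b@B5, c@B2, d@B2, e@B0, f@B3}  OUT={a@B1, b@B6, c@B2, d@B2, e@B6, f@B3}
  B7:  IN={a@B1, b@B5, b@B6, c@B2, d@B2, e@B0, e@B6, f@B3}  OUT={a@B1, b@B5, b@B6, c@B2, d@B2, e@B0, e@B6, f@B3}

Merge at B5: IN[B5] = OUT[B4] = {a@B1, b@B4, c@B2, d@B2, e@B0, f@B3}
Applying B5's transfer function to that IN value gives OUT[B5] (row B5 above).

Answer: {a@B1, b@B5, c@B2, d@B2, e@B0, f@B3}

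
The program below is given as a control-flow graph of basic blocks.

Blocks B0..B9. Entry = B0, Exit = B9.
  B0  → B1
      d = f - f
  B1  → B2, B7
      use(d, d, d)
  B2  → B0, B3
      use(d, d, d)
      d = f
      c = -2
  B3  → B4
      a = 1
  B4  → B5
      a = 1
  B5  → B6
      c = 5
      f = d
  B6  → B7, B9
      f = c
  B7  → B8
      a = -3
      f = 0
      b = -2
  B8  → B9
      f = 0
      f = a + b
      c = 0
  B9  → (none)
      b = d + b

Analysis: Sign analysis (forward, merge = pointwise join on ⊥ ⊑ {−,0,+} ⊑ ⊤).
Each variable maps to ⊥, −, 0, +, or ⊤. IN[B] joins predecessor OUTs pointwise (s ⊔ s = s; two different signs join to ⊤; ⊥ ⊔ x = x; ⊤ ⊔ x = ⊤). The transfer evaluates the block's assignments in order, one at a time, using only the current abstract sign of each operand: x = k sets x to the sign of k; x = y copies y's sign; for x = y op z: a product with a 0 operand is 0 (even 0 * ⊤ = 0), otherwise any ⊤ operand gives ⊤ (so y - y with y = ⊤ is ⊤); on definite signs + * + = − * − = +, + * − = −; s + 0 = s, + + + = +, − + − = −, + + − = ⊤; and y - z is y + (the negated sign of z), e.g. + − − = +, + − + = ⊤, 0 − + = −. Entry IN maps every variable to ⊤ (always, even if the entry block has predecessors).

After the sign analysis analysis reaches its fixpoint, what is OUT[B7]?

Per-block solution:
  B0:   IN=(all ⊤)   OUT=(all ⊤)
  B1:   IN=(all ⊤)   OUT=(all ⊤)
  B2:   IN=(all ⊤)   OUT={c:-; rest ⊤}
  B3:   IN={c:-; rest ⊤}   OUT={a:+, c:-; rest ⊤}
  B4:   IN={a:+, c:-; rest ⊤}   OUT={a:+, c:-; rest ⊤}
  B5:   IN={a:+, c:-; rest ⊤}   OUT={a:+, c:+; rest ⊤}
  B6:   IN={a:+, c:+; rest ⊤}   OUT={a:+, c:+, f:+; rest ⊤}
  B7:   IN=(all ⊤)   OUT={a:-, b:-, f:0; rest ⊤}
  B8:   IN={a:-, b:-, f:0; rest ⊤}   OUT={a:-, b:-, c:0, f:-; rest ⊤}
  B9:   IN=(all ⊤)   OUT=(all ⊤)

Merge at B7: IN[B7] = OUT[B1] ⊔ OUT[B6] = {a: ⊤, b: ⊤, c: ⊤, d: ⊤, e: ⊤, f: ⊤}
Applying B7's transfer function to that IN value gives OUT[B7] (row B7 above).

Answer: {a: -, b: -, c: ⊤, d: ⊤, e: ⊤, f: 0}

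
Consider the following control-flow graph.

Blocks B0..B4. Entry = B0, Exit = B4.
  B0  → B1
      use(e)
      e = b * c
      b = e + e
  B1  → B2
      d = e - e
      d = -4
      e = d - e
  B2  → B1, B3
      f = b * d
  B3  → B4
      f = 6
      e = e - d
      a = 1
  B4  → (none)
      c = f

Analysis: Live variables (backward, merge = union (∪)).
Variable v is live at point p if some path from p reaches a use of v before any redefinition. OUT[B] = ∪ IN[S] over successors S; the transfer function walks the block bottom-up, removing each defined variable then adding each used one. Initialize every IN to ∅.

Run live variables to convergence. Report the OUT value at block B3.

Answer: {f}

Working:
Fixpoint table:
  B0:  IN={b, c, e}  OUT={b, e}
  B1:  IN={b, e}  OUT={b, d, e}
  B2:  IN={b, d, e}  OUT={b, d, e}
  B3:  IN={d, e}  OUT={f}
  B4:  IN={f}  OUT={}

Merge at B3: OUT[B3] = IN[B4] = {f}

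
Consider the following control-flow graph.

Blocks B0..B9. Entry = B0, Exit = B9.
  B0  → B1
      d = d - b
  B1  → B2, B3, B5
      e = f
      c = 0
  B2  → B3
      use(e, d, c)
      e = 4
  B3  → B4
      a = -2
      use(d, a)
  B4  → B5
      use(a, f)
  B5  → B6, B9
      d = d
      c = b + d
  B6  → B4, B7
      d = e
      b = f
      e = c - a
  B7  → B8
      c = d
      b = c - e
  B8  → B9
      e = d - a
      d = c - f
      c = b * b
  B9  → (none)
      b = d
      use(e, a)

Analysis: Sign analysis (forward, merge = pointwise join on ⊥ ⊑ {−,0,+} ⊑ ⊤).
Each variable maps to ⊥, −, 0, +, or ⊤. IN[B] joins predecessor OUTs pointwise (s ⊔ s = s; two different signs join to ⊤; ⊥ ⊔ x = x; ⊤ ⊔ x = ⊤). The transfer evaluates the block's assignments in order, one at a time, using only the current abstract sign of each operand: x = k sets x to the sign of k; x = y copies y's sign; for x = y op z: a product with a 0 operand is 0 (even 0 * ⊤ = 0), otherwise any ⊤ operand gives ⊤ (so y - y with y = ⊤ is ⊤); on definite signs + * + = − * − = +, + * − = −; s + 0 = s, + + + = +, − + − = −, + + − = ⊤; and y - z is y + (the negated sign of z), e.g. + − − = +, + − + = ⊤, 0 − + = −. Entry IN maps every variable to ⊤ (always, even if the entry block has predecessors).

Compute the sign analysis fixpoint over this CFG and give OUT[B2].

Answer: {a: ⊤, b: ⊤, c: 0, d: ⊤, e: +, f: ⊤}

Working:
Fixpoint table:
  B0:   IN=(all ⊤)   OUT=(all ⊤)
  B1:   IN=(all ⊤)   OUT={c:0; rest ⊤}
  B2:   IN={c:0; rest ⊤}   OUT={c:0, e:+; rest ⊤}
  B3:   IN={c:0; rest ⊤}   OUT={a:-, c:0; rest ⊤}
  B4:   IN=(all ⊤)   OUT=(all ⊤)
  B5:   IN=(all ⊤)   OUT=(all ⊤)
  B6:   IN=(all ⊤)   OUT=(all ⊤)
  B7:   IN=(all ⊤)   OUT=(all ⊤)
  B8:   IN=(all ⊤)   OUT=(all ⊤)
  B9:   IN=(all ⊤)   OUT=(all ⊤)

Merge at B2: IN[B2] = OUT[B1] = {a: ⊤, b: ⊤, c: 0, d: ⊤, e: ⊤, f: ⊤}
Applying B2's transfer function to that IN value gives OUT[B2] (row B2 above).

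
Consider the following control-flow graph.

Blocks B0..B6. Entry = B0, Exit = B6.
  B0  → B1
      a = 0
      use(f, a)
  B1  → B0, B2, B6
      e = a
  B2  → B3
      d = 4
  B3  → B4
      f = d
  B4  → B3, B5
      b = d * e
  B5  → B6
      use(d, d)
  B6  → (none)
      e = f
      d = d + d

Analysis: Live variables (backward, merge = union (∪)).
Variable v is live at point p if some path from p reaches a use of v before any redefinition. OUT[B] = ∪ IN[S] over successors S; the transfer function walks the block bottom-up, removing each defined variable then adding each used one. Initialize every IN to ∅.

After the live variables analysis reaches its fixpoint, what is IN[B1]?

Fixpoint table:
  B0:  IN={d, f}  OUT={a, d, f}
  B1:  IN={a, d, f}  OUT={d, e, f}
  B2:  IN={e}  OUT={d, e}
  B3:  IN={d, e}  OUT={d, e, f}
  B4:  IN={d, e, f}  OUT={d, e, f}
  B5:  IN={d, f}  OUT={d, f}
  B6:  IN={d, f}  OUT={}

Merge at B1: OUT[B1] = IN[B0] ⊔ IN[B2] ⊔ IN[B6] = {d, e, f}
Applying B1's transfer function to that OUT value gives IN[B1] (row B1 above).

Answer: {a, d, f}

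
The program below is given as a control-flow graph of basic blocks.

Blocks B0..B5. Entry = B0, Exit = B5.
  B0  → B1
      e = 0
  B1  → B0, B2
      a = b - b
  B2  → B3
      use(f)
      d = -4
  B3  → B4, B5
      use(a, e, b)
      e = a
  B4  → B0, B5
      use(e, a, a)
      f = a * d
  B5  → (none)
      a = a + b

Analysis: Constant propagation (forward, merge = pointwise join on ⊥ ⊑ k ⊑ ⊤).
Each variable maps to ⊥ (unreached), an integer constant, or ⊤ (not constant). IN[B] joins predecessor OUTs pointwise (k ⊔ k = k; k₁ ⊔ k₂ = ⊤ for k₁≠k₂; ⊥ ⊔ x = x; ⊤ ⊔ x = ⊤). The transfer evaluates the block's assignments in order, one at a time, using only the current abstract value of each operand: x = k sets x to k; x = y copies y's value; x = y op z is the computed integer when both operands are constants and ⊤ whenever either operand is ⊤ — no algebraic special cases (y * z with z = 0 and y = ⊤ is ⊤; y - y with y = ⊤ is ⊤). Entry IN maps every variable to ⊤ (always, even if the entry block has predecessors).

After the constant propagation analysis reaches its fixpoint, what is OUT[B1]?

Converged values:
  B0:   IN=(all ⊤)   OUT={e:0; rest ⊤}
  B1:   IN={e:0; rest ⊤}   OUT={e:0; rest ⊤}
  B2:   IN={e:0; rest ⊤}   OUT={d:-4, e:0; rest ⊤}
  B3:   IN={d:-4, e:0; rest ⊤}   OUT={d:-4; rest ⊤}
  B4:   IN={d:-4; rest ⊤}   OUT={d:-4; rest ⊤}
  B5:   IN={d:-4; rest ⊤}   OUT={d:-4; rest ⊤}

Merge at B1: IN[B1] = OUT[B0] = {a: ⊤, b: ⊤, c: ⊤, d: ⊤, e: 0, f: ⊤}
Applying B1's transfer function to that IN value gives OUT[B1] (row B1 above).

Answer: {a: ⊤, b: ⊤, c: ⊤, d: ⊤, e: 0, f: ⊤}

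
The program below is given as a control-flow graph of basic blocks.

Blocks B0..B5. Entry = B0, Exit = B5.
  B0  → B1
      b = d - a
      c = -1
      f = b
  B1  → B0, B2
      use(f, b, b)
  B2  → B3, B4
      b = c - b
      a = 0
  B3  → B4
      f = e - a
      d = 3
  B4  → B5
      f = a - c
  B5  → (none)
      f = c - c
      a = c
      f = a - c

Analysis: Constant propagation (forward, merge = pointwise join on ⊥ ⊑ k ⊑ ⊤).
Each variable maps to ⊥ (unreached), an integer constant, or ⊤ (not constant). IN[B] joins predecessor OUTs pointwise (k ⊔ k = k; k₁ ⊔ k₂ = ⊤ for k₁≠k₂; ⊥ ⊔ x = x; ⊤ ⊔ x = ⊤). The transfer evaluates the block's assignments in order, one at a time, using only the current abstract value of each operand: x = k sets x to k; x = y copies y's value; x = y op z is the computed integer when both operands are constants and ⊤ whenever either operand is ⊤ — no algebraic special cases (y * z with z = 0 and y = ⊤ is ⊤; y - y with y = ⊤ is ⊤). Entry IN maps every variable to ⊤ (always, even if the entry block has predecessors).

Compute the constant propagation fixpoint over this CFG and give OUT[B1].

Answer: {a: ⊤, b: ⊤, c: -1, d: ⊤, e: ⊤, f: ⊤}

Trace:
Per-block solution:
  B0:  IN=(all ⊤)  OUT={c:-1; rest ⊤}
  B1:  IN={c:-1; rest ⊤}  OUT={c:-1; rest ⊤}
  B2:  IN={c:-1; rest ⊤}  OUT={a:0, c:-1; rest ⊤}
  B3:  IN={a:0, c:-1; rest ⊤}  OUT={a:0, c:-1, d:3; rest ⊤}
  B4:  IN={a:0, c:-1; rest ⊤}  OUT={a:0, c:-1, f:1; rest ⊤}
  B5:  IN={a:0, c:-1, f:1; rest ⊤}  OUT={a:-1, c:-1, f:0; rest ⊤}

Merge at B1: IN[B1] = OUT[B0] = {a: ⊤, b: ⊤, c: -1, d: ⊤, e: ⊤, f: ⊤}
Applying B1's transfer function to that IN value gives OUT[B1] (row B1 above).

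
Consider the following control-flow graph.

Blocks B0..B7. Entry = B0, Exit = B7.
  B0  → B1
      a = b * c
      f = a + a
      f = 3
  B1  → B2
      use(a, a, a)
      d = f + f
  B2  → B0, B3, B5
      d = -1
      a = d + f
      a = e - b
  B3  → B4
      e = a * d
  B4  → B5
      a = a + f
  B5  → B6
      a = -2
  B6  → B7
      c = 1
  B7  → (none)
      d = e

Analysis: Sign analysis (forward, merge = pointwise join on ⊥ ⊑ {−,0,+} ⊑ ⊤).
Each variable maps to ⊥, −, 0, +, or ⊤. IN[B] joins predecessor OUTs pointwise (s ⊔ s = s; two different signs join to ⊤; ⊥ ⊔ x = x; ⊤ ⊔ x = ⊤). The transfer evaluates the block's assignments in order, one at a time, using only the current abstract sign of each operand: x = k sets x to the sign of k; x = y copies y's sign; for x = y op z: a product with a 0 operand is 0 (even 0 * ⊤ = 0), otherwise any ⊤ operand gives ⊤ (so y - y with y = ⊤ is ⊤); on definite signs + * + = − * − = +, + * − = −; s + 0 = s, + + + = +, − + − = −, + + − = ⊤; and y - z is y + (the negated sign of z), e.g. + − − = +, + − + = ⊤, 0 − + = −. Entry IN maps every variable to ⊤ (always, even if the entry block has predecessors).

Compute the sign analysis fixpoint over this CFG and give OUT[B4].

Fixpoint table:
  B0:   IN=(all ⊤)   OUT={f:+; rest ⊤}
  B1:   IN={f:+; rest ⊤}   OUT={d:+, f:+; rest ⊤}
  B2:   IN={d:+, f:+; rest ⊤}   OUT={d:-, f:+; rest ⊤}
  B3:   IN={d:-, f:+; rest ⊤}   OUT={d:-, f:+; rest ⊤}
  B4:   IN={d:-, f:+; rest ⊤}   OUT={d:-, f:+; rest ⊤}
  B5:   IN={d:-, f:+; rest ⊤}   OUT={a:-, d:-, f:+; rest ⊤}
  B6:   IN={a:-, d:-, f:+; rest ⊤}   OUT={a:-, c:+, d:-, f:+; rest ⊤}
  B7:   IN={a:-, c:+, d:-, f:+; rest ⊤}   OUT={a:-, c:+, f:+; rest ⊤}

Merge at B4: IN[B4] = OUT[B3] = {a: ⊤, b: ⊤, c: ⊤, d: -, e: ⊤, f: +}
Applying B4's transfer function to that IN value gives OUT[B4] (row B4 above).

Answer: {a: ⊤, b: ⊤, c: ⊤, d: -, e: ⊤, f: +}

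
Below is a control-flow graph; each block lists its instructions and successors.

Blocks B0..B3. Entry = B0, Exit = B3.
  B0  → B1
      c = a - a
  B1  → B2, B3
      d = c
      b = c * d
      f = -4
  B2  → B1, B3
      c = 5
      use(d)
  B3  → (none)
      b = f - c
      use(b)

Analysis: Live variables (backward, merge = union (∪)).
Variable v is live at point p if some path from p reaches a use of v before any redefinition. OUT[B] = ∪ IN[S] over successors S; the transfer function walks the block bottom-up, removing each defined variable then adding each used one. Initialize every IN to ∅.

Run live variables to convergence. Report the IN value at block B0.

Answer: {a}

Trace:
Per-block solution:
  B0:  IN={a}  OUT={c}
  B1:  IN={c}  OUT={c, d, f}
  B2:  IN={d, f}  OUT={c, f}
  B3:  IN={c, f}  OUT={}

Merge at B0: OUT[B0] = IN[B1] = {c}
Applying B0's transfer function to that OUT value gives IN[B0] (row B0 above).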